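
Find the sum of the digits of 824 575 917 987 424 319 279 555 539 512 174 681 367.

196

8+2+4+5+7+5+9+1+7+9+8+7+4+2+4+3+1+9+2+7+9+5+5+5+5+3+9+5+1+2+1+7+4+6+8+1+3+6+7 = 196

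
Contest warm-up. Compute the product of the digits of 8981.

8×9×8×1 = 576

576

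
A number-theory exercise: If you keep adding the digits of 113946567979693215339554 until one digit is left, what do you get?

1+1+3+9+4+6+5+6+7+9+7+9+6+9+3+2+1+5+3+3+9+5+5+4 = 122
1+2+2 = 5

5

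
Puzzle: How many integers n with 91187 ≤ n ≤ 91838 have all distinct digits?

The integers in [91187, 91838] that have all distinct digits: 91203, 91204, 91205, 91206, 91207, 91208, …, 91836, 91837.
270 qualify.

270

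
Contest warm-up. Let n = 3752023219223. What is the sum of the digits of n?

41

3+7+5+2+0+2+3+2+1+9+2+2+3 = 41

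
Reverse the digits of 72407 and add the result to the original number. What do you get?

Reverse of 72407 is 70427.
72407 + 70427 = 142834

142834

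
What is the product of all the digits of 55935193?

91125

5×5×9×3×5×1×9×3 = 91125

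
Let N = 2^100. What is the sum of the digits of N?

115

2^100 = 1267650600228229401496703205376
Sum of its 31 digits: 115.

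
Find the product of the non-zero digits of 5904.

180

5×9×4 = 180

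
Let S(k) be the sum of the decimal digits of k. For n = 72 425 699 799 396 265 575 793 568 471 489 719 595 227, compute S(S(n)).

First digit sum: 235.
2+3+5 = 10.

10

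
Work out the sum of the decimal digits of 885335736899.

74

8+8+5+3+3+5+7+3+6+8+9+9 = 74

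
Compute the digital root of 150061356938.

2

1+5+0+0+6+1+3+5+6+9+3+8 = 47
4+7 = 11
1+1 = 2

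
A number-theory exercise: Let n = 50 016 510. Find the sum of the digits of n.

5+0+0+1+6+5+1+0 = 18

18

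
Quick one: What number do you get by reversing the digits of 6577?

Reversing 6577 gives 7756.

7756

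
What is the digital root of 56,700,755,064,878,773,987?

5+6+7+0+0+7+5+5+0+6+4+8+7+8+7+7+3+9+8+7 = 109
1+0+9 = 10
1+0 = 1

1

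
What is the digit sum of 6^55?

162

6^55 = 6285195213566005335561053533150026217291776
Sum of its 43 digits: 162.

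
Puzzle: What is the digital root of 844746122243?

2

8+4+4+7+4+6+1+2+2+2+4+3 = 47
4+7 = 11
1+1 = 2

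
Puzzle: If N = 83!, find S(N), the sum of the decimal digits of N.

486

83! = 39455239697206586511897471180120610571436503407643446275224357528369751562996629334879591940103770870906880000000000000000000
Sum of its 125 digits: 486.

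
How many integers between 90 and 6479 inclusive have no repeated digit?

3443

The integers in [90, 6479] that have no repeated digit: 90, 91, 92, 93, 94, 95, …, 6478, 6479.
3443 qualify.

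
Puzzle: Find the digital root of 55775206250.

8

5+5+7+7+5+2+0+6+2+5+0 = 44
4+4 = 8
(Equivalently, 55775206250 mod 9 = 8.)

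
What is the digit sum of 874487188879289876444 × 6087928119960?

123

874487188879289876444 × 6087928119960 = 5323815147723000636879581610222240
Sum of its 34 digits: 123.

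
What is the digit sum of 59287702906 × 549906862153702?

112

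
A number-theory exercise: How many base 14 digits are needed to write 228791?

5

228791 in base 14 is 5D543, which has 5 digits.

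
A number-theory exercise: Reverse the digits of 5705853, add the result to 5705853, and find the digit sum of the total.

39

Reversal of 5705853 is 3585075; 5705853 + 3585075 = 9290928.
Digit sum of 9290928: 9+2+9+0+9+2+8 = 39.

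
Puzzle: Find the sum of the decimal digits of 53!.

279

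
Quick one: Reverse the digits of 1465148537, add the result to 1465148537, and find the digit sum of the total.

52

Reversal of 1465148537 is 7358415641; 1465148537 + 7358415641 = 8823564178.
Digit sum of 8823564178: 8+8+2+3+5+6+4+1+7+8 = 52.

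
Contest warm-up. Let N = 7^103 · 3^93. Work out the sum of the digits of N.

7^103 · 3^93 = 261441670849539878465577701445547745543842765919218197492299202556566817087847488914097092441208243661933705939400091875859067199189
Sum of its 132 digits: 648.

648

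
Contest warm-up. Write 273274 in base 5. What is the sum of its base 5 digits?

273274 in base 5 is 32221044.
Digit sum: 3+2+2+2+1+0+4+4 = 18.

18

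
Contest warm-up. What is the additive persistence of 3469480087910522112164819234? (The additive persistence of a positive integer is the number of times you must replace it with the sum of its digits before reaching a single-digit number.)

2

3469480087910522112164819234 → 110 → 2 (2 steps)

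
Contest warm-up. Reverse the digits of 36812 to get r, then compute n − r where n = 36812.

14949

Reverse of 36812 is 21863.
36812 − 21863 = 14949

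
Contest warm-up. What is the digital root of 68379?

6+8+3+7+9 = 33
3+3 = 6
(Equivalently, 68379 mod 9 = 6.)

6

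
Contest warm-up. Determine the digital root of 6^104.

The digital root of n equals n mod 9 (or 9 when 9 | n), so we need 6^104 mod 9.
6^104 ≡ 0 (mod 9), so the digital root is 9.

9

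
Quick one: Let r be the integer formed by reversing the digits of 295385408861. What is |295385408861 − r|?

Reverse of 295385408861 is 168804583592.
|295385408861 − 168804583592| = 126580825269

126580825269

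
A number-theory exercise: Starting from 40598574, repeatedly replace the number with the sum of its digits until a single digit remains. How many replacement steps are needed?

2

40598574 → 42 → 6 (2 steps)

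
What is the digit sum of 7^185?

7^185 = 2203623537979176959980811854407278640086624898232265616111918310702098751983159009273672934137079438816766120480469979848970923432032570721506378291971972807
Sum of its 157 digits: 724.

724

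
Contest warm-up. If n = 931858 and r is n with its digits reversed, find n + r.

Reverse of 931858 is 858139.
931858 + 858139 = 1789997

1789997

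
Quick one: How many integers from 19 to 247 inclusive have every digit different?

The integers in [19, 247] that have every digit different: 19, 20, 21, 23, 24, 25, …, 246, 247.
175 qualify.

175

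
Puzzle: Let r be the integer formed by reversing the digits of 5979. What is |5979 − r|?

Reverse of 5979 is 9795.
|5979 − 9795| = 3816

3816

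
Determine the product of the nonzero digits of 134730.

252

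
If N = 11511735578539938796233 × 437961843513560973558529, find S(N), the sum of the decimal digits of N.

174

11511735578539938796233 × 437961843513560973558529 = 5041700936018000975368733185919201690630221257
Sum of its 46 digits: 174.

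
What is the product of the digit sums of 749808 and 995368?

S(749808) = 7+4+9+8+0+8 = 36.
S(995368) = 9+9+5+3+6+8 = 40.
36 · 40 = 1440.

1440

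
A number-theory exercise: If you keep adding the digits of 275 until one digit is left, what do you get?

2+7+5 = 14
1+4 = 5

5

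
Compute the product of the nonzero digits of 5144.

80

5×1×4×4 = 80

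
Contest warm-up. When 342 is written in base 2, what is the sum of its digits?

342 in base 2 is 101010110.
Digit sum: 1+0+1+0+1+0+1+1+0 = 5.

5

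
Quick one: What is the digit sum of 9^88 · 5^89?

9^88 · 5^89 = 151939683206126900446376659233766724345027150980533664121276932081348702916513085339828433481920858929355329369759175506260362453758716583251953125
Sum of its 147 digits: 648.

648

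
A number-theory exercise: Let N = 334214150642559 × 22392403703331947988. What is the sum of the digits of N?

171

334214150642559 × 22392403703331947988 = 7483858184554379695862903367221292
Sum of its 34 digits: 171.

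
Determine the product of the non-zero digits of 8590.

360

8×5×9 = 360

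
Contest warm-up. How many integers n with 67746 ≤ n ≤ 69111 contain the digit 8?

1154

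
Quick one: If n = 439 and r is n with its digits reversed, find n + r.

1373

Reverse of 439 is 934.
439 + 934 = 1373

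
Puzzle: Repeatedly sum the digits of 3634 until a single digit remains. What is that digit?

7

3+6+3+4 = 16
1+6 = 7
(Equivalently, 3634 mod 9 = 7.)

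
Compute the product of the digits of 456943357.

4×5×6×9×4×3×3×5×7 = 1360800

1360800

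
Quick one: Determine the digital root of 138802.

1+3+8+8+0+2 = 22
2+2 = 4

4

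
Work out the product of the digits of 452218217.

8960

4×5×2×2×1×8×2×1×7 = 8960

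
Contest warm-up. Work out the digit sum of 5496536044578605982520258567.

136

5+4+9+6+5+3+6+0+4+4+5+7+8+6+0+5+9+8+2+5+2+0+2+5+8+5+6+7 = 136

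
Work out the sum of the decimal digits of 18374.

23

1+8+3+7+4 = 23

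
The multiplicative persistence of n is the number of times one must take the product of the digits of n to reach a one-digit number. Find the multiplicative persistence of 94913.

4

94913 → 972 → 126 → 12 → 2 (4 steps)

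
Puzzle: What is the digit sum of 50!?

50! = 30414093201713378043612608166064768844377641568960512000000000000
Sum of its 65 digits: 216.

216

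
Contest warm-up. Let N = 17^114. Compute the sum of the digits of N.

17^114 = 186714066261911263400574573526819845230351710975096066124143686941891769887812375208644059677533373912834404420510617301166716558283137232929
Sum of its 141 digits: 604.

604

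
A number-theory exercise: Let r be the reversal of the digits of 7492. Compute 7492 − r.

Reverse of 7492 is 2947.
7492 − 2947 = 4545

4545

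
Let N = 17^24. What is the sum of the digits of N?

109

17^24 = 339448671314611904643504117121
Sum of its 30 digits: 109.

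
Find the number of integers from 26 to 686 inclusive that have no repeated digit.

489

The integers in [26, 686] that have no repeated digit: 26, 27, 28, 29, 30, 31, …, 684, 685.
489 qualify.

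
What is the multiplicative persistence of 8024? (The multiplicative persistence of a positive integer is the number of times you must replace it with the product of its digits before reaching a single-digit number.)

1

8024 → 0 (1 step)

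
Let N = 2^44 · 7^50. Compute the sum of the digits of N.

2^44 · 7^50 = 31638931624631830236230701027730988913548478636657475584
Sum of its 56 digits: 250.

250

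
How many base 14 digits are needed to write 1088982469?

1088982469 in base 14 is A48B1701, which has 8 digits.

8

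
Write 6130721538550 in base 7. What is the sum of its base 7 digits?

52

6130721538550 in base 7 is 1201633665154360.
Digit sum: 1+2+0+1+6+3+3+6+6+5+1+5+4+3+6+0 = 52.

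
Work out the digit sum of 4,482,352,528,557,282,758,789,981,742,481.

4+4+8+2+3+5+2+5+2+8+5+5+7+2+8+2+7+5+8+7+8+9+9+8+1+7+4+2+4+8+1 = 160

160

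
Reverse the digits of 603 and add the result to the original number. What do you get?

909

Reverse of 603 is 306.
603 + 306 = 909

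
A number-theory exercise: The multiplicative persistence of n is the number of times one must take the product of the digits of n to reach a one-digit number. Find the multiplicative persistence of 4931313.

4

4931313 → 972 → 126 → 12 → 2 (4 steps)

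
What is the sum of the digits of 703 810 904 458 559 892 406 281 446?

122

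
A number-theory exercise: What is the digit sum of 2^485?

617

2^485 = 99895953610111751404211111353381321783955140565279076827493022708011895642232499843849795298031743077114461795885011932654335221737225129801285632
Sum of its 146 digits: 617.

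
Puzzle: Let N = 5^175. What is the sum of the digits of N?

5^175 = 208809742975952784854729411496209521782437256258206929528276366575031143827119559271132676059323785011656582355499267578125
Sum of its 123 digits: 572.

572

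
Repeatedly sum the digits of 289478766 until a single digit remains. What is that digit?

2+8+9+4+7+8+7+6+6 = 57
5+7 = 12
1+2 = 3
(Equivalently, 289478766 mod 9 = 3.)

3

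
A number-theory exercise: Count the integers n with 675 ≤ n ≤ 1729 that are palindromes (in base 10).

The integers in [675, 1729] that are palindromes (in base 10): 676, 686, 696, 707, 717, 727, …, 1551, 1661.
40 qualify.

40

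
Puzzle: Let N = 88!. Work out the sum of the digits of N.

531

88! = 185482642257398439114796845645546284380220968949399346684421580986889562184028199319100141244804501828416633516851200000000000000000000
Sum of its 135 digits: 531.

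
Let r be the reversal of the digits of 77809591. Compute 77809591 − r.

Reverse of 77809591 is 19590877.
77809591 − 19590877 = 58218714

58218714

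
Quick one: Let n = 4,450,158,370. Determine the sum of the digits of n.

4+4+5+0+1+5+8+3+7+0 = 37

37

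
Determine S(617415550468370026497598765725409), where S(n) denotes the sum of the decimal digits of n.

157

6+1+7+4+1+5+5+5+0+4+6+8+3+7+0+0+2+6+4+9+7+5+9+8+7+6+5+7+2+5+4+0+9 = 157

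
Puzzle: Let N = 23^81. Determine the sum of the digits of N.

575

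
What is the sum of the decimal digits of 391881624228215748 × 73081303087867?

153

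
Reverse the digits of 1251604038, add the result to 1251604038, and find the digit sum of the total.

Reversal of 1251604038 is 8304061521; 1251604038 + 8304061521 = 9555665559.
Digit sum of 9555665559: 9+5+5+5+6+6+5+5+5+9 = 60.

60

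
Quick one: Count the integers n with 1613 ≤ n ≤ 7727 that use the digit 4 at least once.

2376

The integers in [1613, 7727] that use the digit 4 at least once: 1614, 1624, 1634, 1640, 1641, 1642, …, 7714, 7724.
2376 qualify.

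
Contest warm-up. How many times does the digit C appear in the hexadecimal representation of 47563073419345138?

2

47563073419345138 in base 16 is A8FA5CFF95FCF2.
The digit C appears 2 times.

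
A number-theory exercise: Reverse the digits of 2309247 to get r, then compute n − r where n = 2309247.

Reverse of 2309247 is 7429032.
2309247 − 7429032 = -5119785

-5119785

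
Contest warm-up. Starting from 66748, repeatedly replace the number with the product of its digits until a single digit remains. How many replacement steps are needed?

66748 → 8064 → 0 (2 steps)

2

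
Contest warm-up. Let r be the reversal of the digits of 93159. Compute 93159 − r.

-1980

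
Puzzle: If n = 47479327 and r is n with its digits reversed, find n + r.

119876801

Reverse of 47479327 is 72397474.
47479327 + 72397474 = 119876801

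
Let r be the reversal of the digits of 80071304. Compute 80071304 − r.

Reverse of 80071304 is 40317008.
80071304 − 40317008 = 39754296

39754296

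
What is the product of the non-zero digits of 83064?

8×3×6×4 = 576

576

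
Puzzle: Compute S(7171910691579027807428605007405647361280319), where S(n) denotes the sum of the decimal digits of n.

178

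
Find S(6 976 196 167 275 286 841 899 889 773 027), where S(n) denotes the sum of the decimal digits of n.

6+9+7+6+1+9+6+1+6+7+2+7+5+2+8+6+8+4+1+8+9+9+8+8+9+7+7+3+0+2+7 = 178

178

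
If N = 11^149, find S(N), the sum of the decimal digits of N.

770

11^149 = 147065257797835450856679489975406774841743117356547907957433757668757846319908116868184570348461004055878166502291064937838601987844379505473968800080288091
Sum of its 156 digits: 770.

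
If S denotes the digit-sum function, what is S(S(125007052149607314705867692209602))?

9

First digit sum: 126.
1+2+6 = 9.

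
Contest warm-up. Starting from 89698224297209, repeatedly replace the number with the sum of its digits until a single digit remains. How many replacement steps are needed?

3

89698224297209 → 77 → 14 → 5 (3 steps)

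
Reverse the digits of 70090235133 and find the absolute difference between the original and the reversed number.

Reverse of 70090235133 is 33153209007.
|70090235133 − 33153209007| = 36937026126

36937026126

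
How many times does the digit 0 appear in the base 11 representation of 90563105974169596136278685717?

3

90563105974169596136278685717 in base 11 is 69A9523240A30230A1446489A6A7.
The digit 0 appears 3 times.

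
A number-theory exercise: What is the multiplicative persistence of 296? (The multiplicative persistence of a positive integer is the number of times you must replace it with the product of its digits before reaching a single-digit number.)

2

296 → 108 → 0 (2 steps)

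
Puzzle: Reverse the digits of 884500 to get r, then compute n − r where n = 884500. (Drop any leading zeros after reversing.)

879012

Reverse of 884500 is 5488.
884500 − 5488 = 879012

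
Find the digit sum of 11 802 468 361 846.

1+1+8+0+2+4+6+8+3+6+1+8+4+6 = 58

58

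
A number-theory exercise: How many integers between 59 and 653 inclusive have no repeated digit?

441

The integers in [59, 653] that have no repeated digit: 59, 60, 61, 62, 63, 64, …, 652, 653.
441 qualify.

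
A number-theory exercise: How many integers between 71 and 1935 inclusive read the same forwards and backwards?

102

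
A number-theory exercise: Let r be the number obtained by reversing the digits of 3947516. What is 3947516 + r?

10105009

Reverse of 3947516 is 6157493.
3947516 + 6157493 = 10105009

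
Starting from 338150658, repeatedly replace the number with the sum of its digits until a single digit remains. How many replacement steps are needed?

3

338150658 → 39 → 12 → 3 (3 steps)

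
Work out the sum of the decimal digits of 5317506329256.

54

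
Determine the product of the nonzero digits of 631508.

6×3×1×5×8 = 720

720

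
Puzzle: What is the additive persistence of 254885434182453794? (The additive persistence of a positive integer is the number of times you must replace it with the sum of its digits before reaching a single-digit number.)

254885434182453794 → 86 → 14 → 5 (3 steps)

3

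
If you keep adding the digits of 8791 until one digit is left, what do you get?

8+7+9+1 = 25
2+5 = 7
(Equivalently, 8791 mod 9 = 7.)

7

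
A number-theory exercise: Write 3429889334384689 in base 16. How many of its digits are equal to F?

1

3429889334384689 in base 16 is C2F7757651831.
The digit F appears 1 time.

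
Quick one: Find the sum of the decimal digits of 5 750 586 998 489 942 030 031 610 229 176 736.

155

5+7+5+0+5+8+6+9+9+8+4+8+9+9+4+2+0+3+0+0+3+1+6+1+0+2+2+9+1+7+6+7+3+6 = 155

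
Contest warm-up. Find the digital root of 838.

1

8+3+8 = 19
1+9 = 10
1+0 = 1
(Equivalently, 838 mod 9 = 1.)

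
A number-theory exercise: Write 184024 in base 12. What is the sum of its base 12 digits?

38

184024 in base 12 is 8A5B4.
Digit sum: 8+10+5+11+4 = 38.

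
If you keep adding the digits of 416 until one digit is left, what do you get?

2

4+1+6 = 11
1+1 = 2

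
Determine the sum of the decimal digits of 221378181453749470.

76

2+2+1+3+7+8+1+8+1+4+5+3+7+4+9+4+7+0 = 76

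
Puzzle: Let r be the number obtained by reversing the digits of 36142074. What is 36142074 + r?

Reverse of 36142074 is 47024163.
36142074 + 47024163 = 83166237

83166237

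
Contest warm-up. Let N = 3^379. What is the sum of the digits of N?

846

3^379 = 6744589758816132177641561380834646393584875358896360180857195402033891106610172669575706155000580256998703596722646528006242677259989321862877165454212746914255442596431063666487867
Sum of its 181 digits: 846.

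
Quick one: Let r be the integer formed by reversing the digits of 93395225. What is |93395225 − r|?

41135886

Reverse of 93395225 is 52259339.
|93395225 − 52259339| = 41135886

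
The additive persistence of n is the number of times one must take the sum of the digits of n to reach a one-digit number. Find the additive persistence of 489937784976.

2

489937784976 → 81 → 9 (2 steps)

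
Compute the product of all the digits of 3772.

294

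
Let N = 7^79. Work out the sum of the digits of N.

7^79 = 5790887942449198118866552301288096257267888893001726249456064921143
Sum of its 67 digits: 322.

322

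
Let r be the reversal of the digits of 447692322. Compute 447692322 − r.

224395578

Reverse of 447692322 is 223296744.
447692322 − 223296744 = 224395578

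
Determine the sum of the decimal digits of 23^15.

89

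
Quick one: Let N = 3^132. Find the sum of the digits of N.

288

3^132 = 955004950796825236893190701774414011919935138974343129836853841
Sum of its 63 digits: 288.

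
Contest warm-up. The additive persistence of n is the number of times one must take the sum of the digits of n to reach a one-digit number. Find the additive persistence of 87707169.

2

87707169 → 45 → 9 (2 steps)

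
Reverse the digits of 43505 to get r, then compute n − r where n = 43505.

Reverse of 43505 is 50534.
43505 − 50534 = -7029

-7029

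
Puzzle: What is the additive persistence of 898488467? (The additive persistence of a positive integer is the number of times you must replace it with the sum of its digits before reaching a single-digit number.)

2

898488467 → 62 → 8 (2 steps)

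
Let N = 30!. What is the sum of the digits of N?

117

30! = 265252859812191058636308480000000
Sum of its 33 digits: 117.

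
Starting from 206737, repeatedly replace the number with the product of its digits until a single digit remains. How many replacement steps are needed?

1

206737 → 0 (1 step)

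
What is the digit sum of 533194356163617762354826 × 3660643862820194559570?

533194356163617762354826 × 3660643862820194559570 = 1951834647580712339597196648430457437133984820
Sum of its 46 digits: 216.

216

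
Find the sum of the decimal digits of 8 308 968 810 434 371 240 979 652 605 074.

8+3+0+8+9+6+8+8+1+0+4+3+4+3+7+1+2+4+0+9+7+9+6+5+2+6+0+5+0+7+4 = 139

139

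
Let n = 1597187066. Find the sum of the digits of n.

50

1+5+9+7+1+8+7+0+6+6 = 50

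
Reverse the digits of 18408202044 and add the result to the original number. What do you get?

Reverse of 18408202044 is 44020280481.
18408202044 + 44020280481 = 62428482525

62428482525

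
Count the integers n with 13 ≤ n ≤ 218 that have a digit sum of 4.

10

The integers in [13, 218] that have a digit sum of 4: 13, 22, 31, 40, 103, 112, 121, 130, 202, 211.
10 qualify.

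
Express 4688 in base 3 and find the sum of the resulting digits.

10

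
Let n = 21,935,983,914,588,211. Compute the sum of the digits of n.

79

2+1+9+3+5+9+8+3+9+1+4+5+8+8+2+1+1 = 79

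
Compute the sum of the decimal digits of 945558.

36

9+4+5+5+5+8 = 36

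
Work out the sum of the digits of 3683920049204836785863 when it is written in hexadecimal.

3683920049204836785863 in base 16 is C7B4A92681C1D95EC7.
Digit sum: 12+7+11+4+10+9+2+6+8+1+12+1+13+9+5+14+12+7 = 143.

143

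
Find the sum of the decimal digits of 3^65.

3^65 = 10301051460877537453973547267843
Sum of its 32 digits: 135.

135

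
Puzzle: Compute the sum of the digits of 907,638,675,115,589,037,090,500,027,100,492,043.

9+0+7+6+3+8+6+7+5+1+1+5+5+8+9+0+3+7+0+9+0+5+0+0+0+2+7+1+0+0+4+9+2+0+4+3 = 136

136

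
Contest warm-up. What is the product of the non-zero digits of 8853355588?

23040000

8×8×5×3×3×5×5×5×8×8 = 23040000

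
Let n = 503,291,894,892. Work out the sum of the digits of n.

5+0+3+2+9+1+8+9+4+8+9+2 = 60

60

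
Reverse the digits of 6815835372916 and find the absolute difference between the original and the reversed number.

623099987730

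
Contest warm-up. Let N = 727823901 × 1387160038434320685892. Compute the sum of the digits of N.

120

727823901 × 1387160038434320685892 = 1009608230484577213890911104692
Sum of its 31 digits: 120.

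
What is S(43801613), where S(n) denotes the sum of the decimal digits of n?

26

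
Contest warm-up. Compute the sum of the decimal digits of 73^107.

874

73^107 = 23743570785297113898946926903460310402716148333048634112440511591615800815843745432304945942822073037199315865870931844173760697537814576555954461882120366695667146270554564305646447430652284934811097
Sum of its 200 digits: 874.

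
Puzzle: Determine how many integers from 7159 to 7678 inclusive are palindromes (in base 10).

The integers in [7159, 7678] that are palindromes (in base 10): 7227, 7337, 7447, 7557, 7667.
5 qualify.

5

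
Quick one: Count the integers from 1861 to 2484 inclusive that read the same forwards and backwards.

The integers in [1861, 2484] that read the same forwards and backwards: 1881, 1991, 2002, 2112, 2222, 2332, 2442.
7 qualify.

7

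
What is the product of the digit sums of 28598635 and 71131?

S(28598635) = 2+8+5+9+8+6+3+5 = 46.
S(71131) = 7+1+1+3+1 = 13.
46 · 13 = 598.

598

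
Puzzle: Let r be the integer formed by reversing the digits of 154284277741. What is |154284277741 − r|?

Reverse of 154284277741 is 147772482451.
|154284277741 − 147772482451| = 6511795290

6511795290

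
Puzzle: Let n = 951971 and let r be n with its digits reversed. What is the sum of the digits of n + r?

Reversal of 951971 is 179159; 951971 + 179159 = 1131130.
Digit sum of 1131130: 1+1+3+1+1+3+0 = 10.

10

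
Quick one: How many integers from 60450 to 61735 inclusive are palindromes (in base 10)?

The integers in [60450, 61735] that are palindromes (in base 10): 60506, 60606, 60706, 60806, 60906, 61016, …, 61616, 61716.
13 qualify.

13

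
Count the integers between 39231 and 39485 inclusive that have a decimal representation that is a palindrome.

2

The integers in [39231, 39485] that have a decimal representation that is a palindrome: 39293, 39393.
2 qualify.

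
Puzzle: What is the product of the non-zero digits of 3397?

567

3×3×9×7 = 567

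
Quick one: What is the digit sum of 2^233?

2^233 = 13803492693581127574869511724554050904902217944340773110325048447598592
Sum of its 71 digits: 302.

302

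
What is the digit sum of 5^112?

5^112 = 1925929944387235853055977942584927318538101648215388195239938795566558837890625
Sum of its 79 digits: 409.

409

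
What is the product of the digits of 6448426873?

6193152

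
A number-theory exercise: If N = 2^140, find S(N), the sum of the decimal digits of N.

2^140 = 1393796574908163946345982392040522594123776
Sum of its 43 digits: 202.

202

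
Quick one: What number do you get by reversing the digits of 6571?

1756

Reversing 6571 gives 1756.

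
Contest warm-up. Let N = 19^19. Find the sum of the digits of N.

19^19 = 1978419655660313589123979
Sum of its 25 digits: 127.

127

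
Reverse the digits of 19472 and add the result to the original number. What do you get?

46963

Reverse of 19472 is 27491.
19472 + 27491 = 46963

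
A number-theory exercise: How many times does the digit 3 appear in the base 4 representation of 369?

369 in base 4 is 11301.
The digit 3 appears 1 time.

1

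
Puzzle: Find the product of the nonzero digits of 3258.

240

3×2×5×8 = 240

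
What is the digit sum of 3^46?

3^46 = 8862938119652501095929
Sum of its 22 digits: 108.

108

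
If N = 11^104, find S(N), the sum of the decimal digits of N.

11^104 = 2017619452673378577656765745365643720412860730997631870476975778411011384530553366980802376202290285695900641
Sum of its 109 digits: 490.

490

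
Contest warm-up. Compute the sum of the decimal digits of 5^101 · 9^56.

576

5^101 · 9^56 = 10803163937524616048882386253456809634171577549278126692824935081806808552107792707926148256802889591199345886707305908203125
Sum of its 125 digits: 576.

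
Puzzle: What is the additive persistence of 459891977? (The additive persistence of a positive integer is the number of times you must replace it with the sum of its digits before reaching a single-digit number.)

3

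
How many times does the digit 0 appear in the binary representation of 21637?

9

21637 in base 2 is 101010010000101.
The digit 0 appears 9 times.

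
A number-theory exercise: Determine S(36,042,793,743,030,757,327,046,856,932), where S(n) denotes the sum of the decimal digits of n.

125

3+6+0+4+2+7+9+3+7+4+3+0+3+0+7+5+7+3+2+7+0+4+6+8+5+6+9+3+2 = 125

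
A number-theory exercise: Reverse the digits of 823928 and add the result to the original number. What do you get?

1653256

Reverse of 823928 is 829328.
823928 + 829328 = 1653256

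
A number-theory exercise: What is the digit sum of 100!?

648

100! = 93326215443944152681699238856266700490715968264381621468592963895217599993229915608941463976156518286253697920827223758251185210916864000000000000000000000000
Sum of its 158 digits: 648.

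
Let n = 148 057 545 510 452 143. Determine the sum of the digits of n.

1+4+8+0+5+7+5+4+5+5+1+0+4+5+2+1+4+3 = 64

64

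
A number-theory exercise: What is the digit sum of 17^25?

17^25 = 5770627412348402378939569991057
Sum of its 31 digits: 152.

152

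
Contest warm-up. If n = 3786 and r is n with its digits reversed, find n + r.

10659

Reverse of 3786 is 6873.
3786 + 6873 = 10659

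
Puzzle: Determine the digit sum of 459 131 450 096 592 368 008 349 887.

127

4+5+9+1+3+1+4+5+0+0+9+6+5+9+2+3+6+8+0+0+8+3+4+9+8+8+7 = 127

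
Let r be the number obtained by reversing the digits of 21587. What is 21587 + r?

Reverse of 21587 is 78512.
21587 + 78512 = 100099

100099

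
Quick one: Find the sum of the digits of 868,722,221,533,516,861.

76

8+6+8+7+2+2+2+2+1+5+3+3+5+1+6+8+6+1 = 76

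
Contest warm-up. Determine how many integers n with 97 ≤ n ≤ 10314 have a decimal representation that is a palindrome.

185

The integers in [97, 10314] that have a decimal representation that is a palindrome: 99, 101, 111, 121, 131, 141, …, 10201, 10301.
185 qualify.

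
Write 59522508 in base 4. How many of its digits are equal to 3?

6

59522508 in base 4 is 3203003313030.
The digit 3 appears 6 times.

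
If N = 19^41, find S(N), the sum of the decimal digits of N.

19^41 = 26847115986241183138017674520015691090350184323352819
Sum of its 53 digits: 208.

208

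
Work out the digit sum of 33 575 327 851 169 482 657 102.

100

3+3+5+7+5+3+2+7+8+5+1+1+6+9+4+8+2+6+5+7+1+0+2 = 100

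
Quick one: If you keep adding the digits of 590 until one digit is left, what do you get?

5

5+9+0 = 14
1+4 = 5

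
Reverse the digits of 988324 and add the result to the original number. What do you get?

Reverse of 988324 is 423889.
988324 + 423889 = 1412213

1412213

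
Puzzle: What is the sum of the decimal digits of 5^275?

5^275 = 1647218428629769253804464695510940469954681465995079304699650472673147545464024936289121151632745404541120013035993511886023540295950307215433693652545561747491120740960468538105487823486328125
Sum of its 193 digits: 839.

839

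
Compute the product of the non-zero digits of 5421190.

360

5×4×2×1×1×9 = 360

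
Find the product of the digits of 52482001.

0

5×2×4×8×2×0×0×1 = 0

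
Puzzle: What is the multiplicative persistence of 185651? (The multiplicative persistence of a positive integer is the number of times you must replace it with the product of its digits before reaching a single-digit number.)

2

185651 → 1200 → 0 (2 steps)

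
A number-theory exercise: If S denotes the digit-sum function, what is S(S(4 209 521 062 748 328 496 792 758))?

3

First digit sum: 120.
1+2+0 = 3.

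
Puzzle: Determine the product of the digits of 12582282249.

1×2×5×8×2×2×8×2×2×4×9 = 368640

368640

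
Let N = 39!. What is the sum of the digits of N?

39! = 20397882081197443358640281739902897356800000000
Sum of its 47 digits: 189.

189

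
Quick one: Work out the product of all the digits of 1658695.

64800

1×6×5×8×6×9×5 = 64800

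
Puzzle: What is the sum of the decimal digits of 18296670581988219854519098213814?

158

1+8+2+9+6+6+7+0+5+8+1+9+8+8+2+1+9+8+5+4+5+1+9+0+9+8+2+1+3+8+1+4 = 158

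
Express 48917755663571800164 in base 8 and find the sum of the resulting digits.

68

48917755663571800164 in base 8 is 5233366171450043150144.
Digit sum: 5+2+3+3+3+6+6+1+7+1+4+5+0+0+4+3+1+5+0+1+4+4 = 68.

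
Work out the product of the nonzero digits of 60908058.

6×9×8×5×8 = 17280

17280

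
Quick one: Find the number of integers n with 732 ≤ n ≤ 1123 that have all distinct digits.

246

The integers in [732, 1123] that have all distinct digits: 732, 734, 735, 736, 738, 739, …, 1097, 1098.
246 qualify.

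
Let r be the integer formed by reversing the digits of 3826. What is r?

6283

Reversing 3826 gives 6283.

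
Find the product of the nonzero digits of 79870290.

63504

7×9×8×7×2×9 = 63504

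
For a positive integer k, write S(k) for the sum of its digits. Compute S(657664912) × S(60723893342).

S(657664912) = 6+5+7+6+6+4+9+1+2 = 46.
S(60723893342) = 6+0+7+2+3+8+9+3+3+4+2 = 47.
46 · 47 = 2162.

2162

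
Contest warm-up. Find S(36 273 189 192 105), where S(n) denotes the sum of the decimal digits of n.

3+6+2+7+3+1+8+9+1+9+2+1+0+5 = 57

57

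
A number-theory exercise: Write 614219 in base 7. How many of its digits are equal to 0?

1

614219 in base 7 is 5135504.
The digit 0 appears 1 time.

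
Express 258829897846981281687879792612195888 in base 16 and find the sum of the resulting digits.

258829897846981281687879792612195888 in base 16 is 31D94C99A81A829D8A07CFECB5BE30.
Digit sum: 3+1+13+9+4+12+9+9+10+8+1+10+8+2+9+13+8+10+0+7+12+15+14+12+11+5+11+14+3+0 = 243.

243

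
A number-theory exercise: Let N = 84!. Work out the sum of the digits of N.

477

84! = 3314240134565353266999387579130131288000666286242049487118846032383059131291716864129885722968716753156177920000000000000000000
Sum of its 127 digits: 477.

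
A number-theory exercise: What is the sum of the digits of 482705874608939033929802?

4+8+2+7+0+5+8+7+4+6+0+8+9+3+9+0+3+3+9+2+9+8+0+2 = 116

116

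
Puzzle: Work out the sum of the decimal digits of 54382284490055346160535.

92

5+4+3+8+2+2+8+4+4+9+0+0+5+5+3+4+6+1+6+0+5+3+5 = 92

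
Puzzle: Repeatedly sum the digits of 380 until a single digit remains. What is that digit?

3+8+0 = 11
1+1 = 2

2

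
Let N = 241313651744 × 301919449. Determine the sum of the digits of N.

101

241313651744 × 301919449 = 72857284770726369056
Sum of its 20 digits: 101.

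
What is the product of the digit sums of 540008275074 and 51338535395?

2100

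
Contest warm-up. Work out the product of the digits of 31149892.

3×1×1×4×9×8×9×2 = 15552

15552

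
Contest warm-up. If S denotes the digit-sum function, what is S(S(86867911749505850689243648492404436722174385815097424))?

11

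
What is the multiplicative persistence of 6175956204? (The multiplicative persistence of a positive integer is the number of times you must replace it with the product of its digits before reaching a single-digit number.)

6175956204 → 0 (1 step)

1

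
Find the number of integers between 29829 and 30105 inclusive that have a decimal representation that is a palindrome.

4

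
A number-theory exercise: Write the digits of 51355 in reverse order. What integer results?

55315

Reversing 51355 gives 55315.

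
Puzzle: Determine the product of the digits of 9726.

9×7×2×6 = 756

756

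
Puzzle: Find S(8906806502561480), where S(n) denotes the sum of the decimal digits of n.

68

8+9+0+6+8+0+6+5+0+2+5+6+1+4+8+0 = 68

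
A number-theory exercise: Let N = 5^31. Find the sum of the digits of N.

104

5^31 = 4656612873077392578125
Sum of its 22 digits: 104.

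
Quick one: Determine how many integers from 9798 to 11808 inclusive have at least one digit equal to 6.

The integers in [9798, 11808] that have at least one digit equal to 6: 9806, 9816, 9826, 9836, 9846, 9856, …, 11796, 11806.
543 qualify.

543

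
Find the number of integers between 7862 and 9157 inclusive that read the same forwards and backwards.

The integers in [7862, 9157] that read the same forwards and backwards: 7887, 7997, 8008, 8118, 8228, 8338, …, 9009, 9119.
14 qualify.

14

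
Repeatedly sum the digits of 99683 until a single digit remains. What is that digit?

8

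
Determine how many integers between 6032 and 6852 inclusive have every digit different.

415

The integers in [6032, 6852] that have every digit different: 6032, 6034, 6035, 6037, 6038, 6039, …, 6851, 6852.
415 qualify.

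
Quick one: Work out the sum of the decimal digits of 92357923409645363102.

83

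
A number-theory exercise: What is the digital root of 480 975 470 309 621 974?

4+8+0+9+7+5+4+7+0+3+0+9+6+2+1+9+7+4 = 85
8+5 = 13
1+3 = 4

4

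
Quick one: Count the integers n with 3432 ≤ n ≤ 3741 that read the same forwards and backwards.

The integers in [3432, 3741] that read the same forwards and backwards: 3443, 3553, 3663.
3 qualify.

3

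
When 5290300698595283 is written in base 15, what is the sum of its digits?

5290300698595283 in base 15 is 2AB92CDD5AC758.
Digit sum: 2+10+11+9+2+12+13+13+5+10+12+7+5+8 = 119.

119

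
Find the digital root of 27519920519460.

2+7+5+1+9+9+2+0+5+1+9+4+6+0 = 60
6+0 = 6

6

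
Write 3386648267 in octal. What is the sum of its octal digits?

3386648267 in base 8 is 31167023313.
Digit sum: 3+1+1+6+7+0+2+3+3+1+3 = 30.

30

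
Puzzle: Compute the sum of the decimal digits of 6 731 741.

29

6+7+3+1+7+4+1 = 29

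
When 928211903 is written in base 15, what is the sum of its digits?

928211903 in base 15 is 56750B38.
Digit sum: 5+6+7+5+0+11+3+8 = 45.

45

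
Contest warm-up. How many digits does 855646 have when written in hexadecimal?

855646 in base 16 is D0E5E, which has 5 digits.

5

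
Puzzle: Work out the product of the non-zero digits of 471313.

4×7×1×3×1×3 = 252

252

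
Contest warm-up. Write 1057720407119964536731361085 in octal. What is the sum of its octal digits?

1057720407119964536731361085 in base 8 is 665355004250014206152040057475.
Digit sum: 6+6+5+3+5+5+0+0+4+2+5+0+0+1+4+2+0+6+1+5+2+0+4+0+0+5+7+4+7+5 = 94.

94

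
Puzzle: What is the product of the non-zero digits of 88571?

2240

8×8×5×7×1 = 2240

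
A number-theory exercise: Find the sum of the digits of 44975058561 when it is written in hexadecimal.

44975058561 in base 16 is A78B8EE81.
Digit sum: 10+7+8+11+8+14+14+8+1 = 81.

81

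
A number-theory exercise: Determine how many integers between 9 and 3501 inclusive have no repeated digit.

1963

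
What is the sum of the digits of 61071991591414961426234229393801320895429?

174

6+1+0+7+1+9+9+1+5+9+1+4+1+4+9+6+1+4+2+6+2+3+4+2+2+9+3+9+3+8+0+1+3+2+0+8+9+5+4+2+9 = 174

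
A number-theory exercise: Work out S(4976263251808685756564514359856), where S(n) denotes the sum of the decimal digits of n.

159

4+9+7+6+2+6+3+2+5+1+8+0+8+6+8+5+7+5+6+5+6+4+5+1+4+3+5+9+8+5+6 = 159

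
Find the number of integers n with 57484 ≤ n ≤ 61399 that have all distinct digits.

The integers in [57484, 61399] that have all distinct digits: 57486, 57489, 57490, 57491, 57492, 57493, …, 61397, 61398.
1268 qualify.

1268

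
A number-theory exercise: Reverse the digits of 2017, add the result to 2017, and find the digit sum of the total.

20

Reversal of 2017 is 7102; 2017 + 7102 = 9119.
Digit sum of 9119: 9+1+1+9 = 20.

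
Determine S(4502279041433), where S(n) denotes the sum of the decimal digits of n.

44

4+5+0+2+2+7+9+0+4+1+4+3+3 = 44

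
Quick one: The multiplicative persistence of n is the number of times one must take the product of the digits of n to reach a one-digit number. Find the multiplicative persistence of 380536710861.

380536710861 → 0 (1 step)

1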